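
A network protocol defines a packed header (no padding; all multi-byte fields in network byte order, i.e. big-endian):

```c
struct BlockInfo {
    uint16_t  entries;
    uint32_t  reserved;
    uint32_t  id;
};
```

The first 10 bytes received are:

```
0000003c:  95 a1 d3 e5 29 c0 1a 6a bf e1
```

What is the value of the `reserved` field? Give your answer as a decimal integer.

3555011008

`reserved` follows `entries` (2 bytes), so it starts at byte offset 2 and occupies 4 bytes.
Bytes at offsets 2..5: D3 E5 29 C0.
Big-endian: lowest address holds the most-significant byte.
The bytes are already most-significant first: 0xD3E529C0.
0xD3E529C0 = 3555011008.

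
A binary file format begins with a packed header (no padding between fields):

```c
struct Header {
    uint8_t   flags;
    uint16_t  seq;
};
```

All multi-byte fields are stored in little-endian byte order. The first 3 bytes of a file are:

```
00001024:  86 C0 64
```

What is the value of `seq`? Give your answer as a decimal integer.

25792

`seq` follows `flags` (1 byte), so it starts at byte offset 1 and occupies 2 bytes.
Bytes at offsets 1..2: C0 64.
Little-endian: lowest address holds the least-significant byte.
Reassemble most-significant byte first: 64 C0 → 0x64C0.
0x64C0 = 25792.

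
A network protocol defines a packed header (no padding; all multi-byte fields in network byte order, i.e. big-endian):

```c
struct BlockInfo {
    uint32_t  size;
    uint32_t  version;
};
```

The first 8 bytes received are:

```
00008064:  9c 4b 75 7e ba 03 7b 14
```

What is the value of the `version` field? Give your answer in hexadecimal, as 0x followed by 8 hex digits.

0xBA037B14

`version` follows `size` (4 bytes), so it starts at byte offset 4 and occupies 4 bytes.
Bytes at offsets 4..7: BA 03 7B 14.
In big-endian order the high byte comes first in memory.
The bytes are already most-significant first: 0xBA037B14.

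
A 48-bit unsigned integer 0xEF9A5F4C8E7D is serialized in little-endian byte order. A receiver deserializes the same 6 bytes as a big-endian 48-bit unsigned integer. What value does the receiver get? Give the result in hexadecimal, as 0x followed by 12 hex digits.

0x7D8E4C5F9AEF

Stored little-endian, the bytes at ascending addresses are 7D 8E 4C 5F 9A EF.
Read back as big-endian, the last byte is least significant, giving 0x7D8E4C5F9AEF.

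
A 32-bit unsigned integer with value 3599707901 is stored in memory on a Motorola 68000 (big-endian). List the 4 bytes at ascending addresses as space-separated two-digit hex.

3599707901 in hexadecimal, padded to 32 bits, is 0xD68F2EFD.
Split into bytes (most-significant first): D6 8F 2E FD.
Big-endian: lowest address holds the most-significant byte.
So the memory order matches the most-significant-first order: D6 8F 2E FD.

D6 8F 2E FD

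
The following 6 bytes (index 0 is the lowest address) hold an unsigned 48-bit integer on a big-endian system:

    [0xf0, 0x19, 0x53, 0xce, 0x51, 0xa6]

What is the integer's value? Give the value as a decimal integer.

In big-endian order the high byte comes first in memory.
The bytes are already most-significant first: 0xF01953CE51A6.
0xF01953CE51A6 = 263991570878886.

263991570878886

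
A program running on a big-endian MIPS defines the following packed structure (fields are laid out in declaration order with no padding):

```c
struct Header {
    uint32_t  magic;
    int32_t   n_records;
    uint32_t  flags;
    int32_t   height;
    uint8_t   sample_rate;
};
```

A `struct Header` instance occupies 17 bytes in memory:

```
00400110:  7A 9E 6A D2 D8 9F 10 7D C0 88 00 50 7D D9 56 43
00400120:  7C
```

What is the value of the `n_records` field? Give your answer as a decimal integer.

-660664195

`n_records` follows `magic` (4 bytes), so it starts at byte offset 4 and occupies 4 bytes.
Bytes at offsets 4..7: D8 9F 10 7D.
Big-endian stores the most-significant byte at the lowest address.
The bytes are already most-significant first: 0xD89F107D.
Top bit is set, so as a signed 32-bit value this is 0xD89F107D − 2^32 = -660664195.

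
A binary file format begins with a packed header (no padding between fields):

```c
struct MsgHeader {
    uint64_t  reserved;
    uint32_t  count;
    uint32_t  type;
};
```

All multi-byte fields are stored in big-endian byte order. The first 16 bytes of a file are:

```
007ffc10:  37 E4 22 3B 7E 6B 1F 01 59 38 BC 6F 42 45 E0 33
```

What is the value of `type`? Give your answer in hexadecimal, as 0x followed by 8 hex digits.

`type` follows `reserved` (8 B), `count` (4 B), so it starts at offset 8 + 4 = 12 and occupies 4 bytes.
Bytes at offsets 12..15: 42 45 E0 33.
In big-endian order the high byte comes first in memory.
The bytes are already most-significant first: 0x4245E033.

0x4245E033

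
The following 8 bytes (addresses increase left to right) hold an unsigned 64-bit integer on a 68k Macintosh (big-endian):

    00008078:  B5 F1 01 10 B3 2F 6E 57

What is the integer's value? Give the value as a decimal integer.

13110261161489559127

Big-endian stores the most-significant byte at the lowest address.
The bytes are already most-significant first: 0xB5F10110B32F6E57.
0xB5F10110B32F6E57 = 13110261161489559127.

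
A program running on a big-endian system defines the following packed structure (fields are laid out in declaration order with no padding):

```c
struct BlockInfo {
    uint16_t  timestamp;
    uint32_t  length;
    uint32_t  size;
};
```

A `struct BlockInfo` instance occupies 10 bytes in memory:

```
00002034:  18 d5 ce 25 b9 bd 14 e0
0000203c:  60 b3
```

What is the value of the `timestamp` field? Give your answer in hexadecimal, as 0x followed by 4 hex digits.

0x18D5

`timestamp` is the first field, at byte offset 0, occupying 2 bytes.
Bytes at offsets 0..1: 18 D5.
In big-endian order the high byte comes first in memory.
The bytes are already most-significant first: 0x18D5.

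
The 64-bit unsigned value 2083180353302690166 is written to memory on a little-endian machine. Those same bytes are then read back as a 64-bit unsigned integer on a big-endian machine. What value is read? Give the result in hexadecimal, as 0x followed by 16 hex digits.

2083180353302690166 in 64-bit hexadecimal is 0x1CE8F17E81ADF976.
Stored little-endian, the bytes at ascending addresses are 76 F9 AD 81 7E F1 E8 1C.
Read back as big-endian, the last byte is least significant, giving 0x76F9AD817EF1E81C.

0x76F9AD817EF1E81C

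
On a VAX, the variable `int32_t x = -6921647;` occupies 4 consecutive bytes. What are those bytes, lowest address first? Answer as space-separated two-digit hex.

51 62 96 FF

Two's complement of -6921647 in 32 bits: 6921647 = 0x00699DAF; invert → 0xFF966250; add 1 → 0xFF966251.
Split into bytes (most-significant first): FF 96 62 51.
Little-endian: lowest address holds the least-significant byte.
So at ascending addresses the bytes are 51 62 96 FF.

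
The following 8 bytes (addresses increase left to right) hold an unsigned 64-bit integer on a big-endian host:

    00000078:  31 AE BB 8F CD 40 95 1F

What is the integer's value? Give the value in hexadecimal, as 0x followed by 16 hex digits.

0x31AEBB8FCD40951F

In big-endian order the high byte comes first in memory.
The bytes are already most-significant first: 0x31AEBB8FCD40951F.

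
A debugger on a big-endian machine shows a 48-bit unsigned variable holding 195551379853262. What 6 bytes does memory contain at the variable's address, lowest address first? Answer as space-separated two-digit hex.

B1 DA 5A 88 0F CE

195551379853262 in hexadecimal, padded to 48 bits, is 0xB1DA5A880FCE.
Split into bytes (most-significant first): B1 DA 5A 88 0F CE.
Big-endian stores the most-significant byte at the lowest address.
So the memory order matches the most-significant-first order: B1 DA 5A 88 0F CE.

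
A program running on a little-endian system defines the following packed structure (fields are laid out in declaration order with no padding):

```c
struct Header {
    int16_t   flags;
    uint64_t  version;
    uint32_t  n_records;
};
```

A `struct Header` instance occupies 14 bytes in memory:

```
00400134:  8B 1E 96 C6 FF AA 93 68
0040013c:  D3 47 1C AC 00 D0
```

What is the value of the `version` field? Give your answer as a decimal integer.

`version` follows `flags` (2 bytes), so it starts at byte offset 2 and occupies 8 bytes.
Bytes at offsets 2..9: 96 C6 FF AA 93 68 D3 47.
In little-endian order the low byte comes first in memory.
Reassemble most-significant byte first: 47 D3 68 93 AA FF C6 96 → 0x47D36893AAFFC696.
0x47D36893AAFFC696 = 5175595380217202326.

5175595380217202326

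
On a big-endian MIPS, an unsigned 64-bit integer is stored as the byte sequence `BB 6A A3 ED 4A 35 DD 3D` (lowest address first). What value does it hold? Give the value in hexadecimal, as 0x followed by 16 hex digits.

0xBB6AA3ED4A35DD3D

Big-endian: lowest address holds the most-significant byte.
The bytes are already most-significant first: 0xBB6AA3ED4A35DD3D.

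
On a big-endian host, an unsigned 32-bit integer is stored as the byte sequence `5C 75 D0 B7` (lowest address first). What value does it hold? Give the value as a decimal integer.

Big-endian: lowest address holds the most-significant byte.
The bytes are already most-significant first: 0x5C75D0B7.
0x5C75D0B7 = 1551225015.

1551225015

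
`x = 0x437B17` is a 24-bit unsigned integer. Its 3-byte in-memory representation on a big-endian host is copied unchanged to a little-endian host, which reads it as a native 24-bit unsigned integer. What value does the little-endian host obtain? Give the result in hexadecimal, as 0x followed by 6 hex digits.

Stored big-endian, the bytes at ascending addresses are 43 7B 17.
Read back as little-endian, the first byte is least significant, giving 0x177B43.

0x177B43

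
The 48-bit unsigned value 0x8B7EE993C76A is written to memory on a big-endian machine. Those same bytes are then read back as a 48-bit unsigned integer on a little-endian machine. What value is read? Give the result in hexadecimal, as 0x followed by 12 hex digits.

Stored big-endian, the bytes at ascending addresses are 8B 7E E9 93 C7 6A.
Read back as little-endian, the first byte is least significant, giving 0x6AC793E97E8B.

0x6AC793E97E8B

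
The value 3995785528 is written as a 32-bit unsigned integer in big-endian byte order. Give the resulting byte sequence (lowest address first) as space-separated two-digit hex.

EE 2A D9 38

3995785528 in hexadecimal, padded to 32 bits, is 0xEE2AD938.
Split into bytes (most-significant first): EE 2A D9 38.
Big-endian: lowest address holds the most-significant byte.
So the memory order matches the most-significant-first order: EE 2A D9 38.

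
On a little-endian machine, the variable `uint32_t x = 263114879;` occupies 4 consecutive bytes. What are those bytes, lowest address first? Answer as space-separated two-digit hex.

7F D0 AE 0F

263114879 in hexadecimal, padded to 32 bits, is 0x0FAED07F.
Split into bytes (most-significant first): 0F AE D0 7F.
Little-endian: lowest address holds the least-significant byte.
So at ascending addresses the bytes are 7F D0 AE 0F.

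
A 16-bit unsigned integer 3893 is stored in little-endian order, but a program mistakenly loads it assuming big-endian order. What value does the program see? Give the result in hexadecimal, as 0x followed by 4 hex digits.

3893 in 16-bit hexadecimal is 0x0F35.
Stored little-endian, the bytes at ascending addresses are 35 0F.
Read back as big-endian, the last byte is least significant, giving 0x350F.

0x350F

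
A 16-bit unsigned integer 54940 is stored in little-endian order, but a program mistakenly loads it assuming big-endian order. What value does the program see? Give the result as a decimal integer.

40150

54940 in 16-bit hexadecimal is 0xD69C.
Stored little-endian, the bytes at ascending addresses are 9C D6.
Read back as big-endian, the last byte is least significant, giving 0x9CD6.
0x9CD6 = 40150.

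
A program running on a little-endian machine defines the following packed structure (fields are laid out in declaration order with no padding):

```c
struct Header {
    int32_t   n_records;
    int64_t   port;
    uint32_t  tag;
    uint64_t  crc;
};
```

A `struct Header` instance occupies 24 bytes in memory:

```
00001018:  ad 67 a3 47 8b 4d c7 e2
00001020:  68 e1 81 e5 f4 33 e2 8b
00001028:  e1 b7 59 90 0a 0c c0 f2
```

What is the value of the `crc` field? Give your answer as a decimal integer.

17491994192218011617

`crc` follows `n_records` (4 B), `port` (8 B), `tag` (4 B), so it starts at offset 4 + 8 + 4 = 16 and occupies 8 bytes.
Bytes at offsets 16..23: E1 B7 59 90 0A 0C C0 F2.
In little-endian order the low byte comes first in memory.
Reassemble most-significant byte first: F2 C0 0C 0A 90 59 B7 E1 → 0xF2C00C0A9059B7E1.
0xF2C00C0A9059B7E1 = 17491994192218011617.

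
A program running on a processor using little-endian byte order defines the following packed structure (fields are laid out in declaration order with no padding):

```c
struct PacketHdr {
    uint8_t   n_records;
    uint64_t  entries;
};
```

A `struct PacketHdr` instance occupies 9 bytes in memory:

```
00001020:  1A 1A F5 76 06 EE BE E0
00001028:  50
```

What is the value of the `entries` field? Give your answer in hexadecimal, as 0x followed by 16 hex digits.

0x50E0BEEE0676F51A

`entries` follows `n_records` (1 byte), so it starts at byte offset 1 and occupies 8 bytes.
Bytes at offsets 1..8: 1A F5 76 06 EE BE E0 50.
Little-endian stores the least-significant byte at the lowest address.
Reassemble most-significant byte first: 50 E0 BE EE 06 76 F5 1A → 0x50E0BEEE0676F51A.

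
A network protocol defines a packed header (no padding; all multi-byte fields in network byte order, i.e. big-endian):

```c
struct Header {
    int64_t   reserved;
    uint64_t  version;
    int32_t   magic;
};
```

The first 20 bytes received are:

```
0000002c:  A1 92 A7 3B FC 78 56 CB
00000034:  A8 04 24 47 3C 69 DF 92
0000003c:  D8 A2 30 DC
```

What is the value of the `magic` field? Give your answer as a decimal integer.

`magic` follows `reserved` (8 B), `version` (8 B), so it starts at offset 8 + 8 = 16 and occupies 4 bytes.
Bytes at offsets 16..19: D8 A2 30 DC.
In big-endian order the high byte comes first in memory.
The bytes are already most-significant first: 0xD8A230DC.
Top bit is set, so as a signed 32-bit value this is 0xD8A230DC − 2^32 = -660459300.

-660459300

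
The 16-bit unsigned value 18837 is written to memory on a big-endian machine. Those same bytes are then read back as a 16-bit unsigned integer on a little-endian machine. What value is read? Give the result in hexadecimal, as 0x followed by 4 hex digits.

18837 in 16-bit hexadecimal is 0x4995.
Stored big-endian, the bytes at ascending addresses are 49 95.
Read back as little-endian, the first byte is least significant, giving 0x9549.

0x9549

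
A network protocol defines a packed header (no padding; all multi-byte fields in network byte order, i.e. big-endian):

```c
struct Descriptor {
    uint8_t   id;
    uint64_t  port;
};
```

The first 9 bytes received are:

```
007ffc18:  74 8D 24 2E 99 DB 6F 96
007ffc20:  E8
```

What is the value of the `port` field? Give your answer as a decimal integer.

10170305096855820008

`port` follows `id` (1 byte), so it starts at byte offset 1 and occupies 8 bytes.
Bytes at offsets 1..8: 8D 24 2E 99 DB 6F 96 E8.
Big-endian: lowest address holds the most-significant byte.
The bytes are already most-significant first: 0x8D242E99DB6F96E8.
0x8D242E99DB6F96E8 = 10170305096855820008.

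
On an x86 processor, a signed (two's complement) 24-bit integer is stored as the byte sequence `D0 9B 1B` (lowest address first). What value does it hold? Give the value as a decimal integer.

Little-endian stores the least-significant byte at the lowest address.
Reassemble most-significant byte first: 1B 9B D0 → 0x1B9BD0.
0x1B9BD0 = 1809360.

1809360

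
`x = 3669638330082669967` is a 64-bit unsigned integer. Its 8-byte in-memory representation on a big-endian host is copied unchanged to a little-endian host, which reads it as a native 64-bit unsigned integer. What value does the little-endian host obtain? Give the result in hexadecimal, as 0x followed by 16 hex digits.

3669638330082669967 in 64-bit hexadecimal is 0x32ED2C9E5EBC358F.
Stored big-endian, the bytes at ascending addresses are 32 ED 2C 9E 5E BC 35 8F.
Read back as little-endian, the first byte is least significant, giving 0x8F35BC5E9E2CED32.

0x8F35BC5E9E2CED32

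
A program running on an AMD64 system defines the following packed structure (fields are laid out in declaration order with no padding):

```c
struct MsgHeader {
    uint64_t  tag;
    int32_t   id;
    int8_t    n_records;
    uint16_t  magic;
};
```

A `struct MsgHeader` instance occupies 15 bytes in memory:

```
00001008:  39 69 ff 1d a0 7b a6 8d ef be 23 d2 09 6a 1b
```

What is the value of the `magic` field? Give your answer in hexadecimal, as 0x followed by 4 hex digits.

`magic` follows `tag` (8 B), `id` (4 B), `n_records` (1 B), so it starts at offset 8 + 4 + 1 = 13 and occupies 2 bytes.
Bytes at offsets 13..14: 6A 1B.
Little-endian: lowest address holds the least-significant byte.
Reassemble most-significant byte first: 1B 6A → 0x1B6A.

0x1B6A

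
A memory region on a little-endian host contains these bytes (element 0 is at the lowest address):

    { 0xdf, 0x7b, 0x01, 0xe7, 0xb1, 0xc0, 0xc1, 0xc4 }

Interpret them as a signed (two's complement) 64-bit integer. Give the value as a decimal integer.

Little-endian stores the least-significant byte at the lowest address.
Reassemble most-significant byte first: C4 C1 C0 B1 E7 01 7B DF → 0xC4C1C0B1E7017BDF.
Top bit is set, so as a signed 64-bit value this is 0xC4C1C0B1E7017BDF − 2^64 = -4268919101453141025.

-4268919101453141025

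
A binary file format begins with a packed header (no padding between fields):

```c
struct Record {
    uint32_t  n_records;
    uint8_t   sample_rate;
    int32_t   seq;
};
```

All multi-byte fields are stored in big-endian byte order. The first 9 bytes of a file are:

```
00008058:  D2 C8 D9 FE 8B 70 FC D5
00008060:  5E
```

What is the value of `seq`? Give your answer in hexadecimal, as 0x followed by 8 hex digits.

0x70FCD55E

`seq` follows `n_records` (4 B), `sample_rate` (1 B), so it starts at offset 4 + 1 = 5 and occupies 4 bytes.
Bytes at offsets 5..8: 70 FC D5 5E.
Big-endian: lowest address holds the most-significant byte.
The bytes are already most-significant first: 0x70FCD55E.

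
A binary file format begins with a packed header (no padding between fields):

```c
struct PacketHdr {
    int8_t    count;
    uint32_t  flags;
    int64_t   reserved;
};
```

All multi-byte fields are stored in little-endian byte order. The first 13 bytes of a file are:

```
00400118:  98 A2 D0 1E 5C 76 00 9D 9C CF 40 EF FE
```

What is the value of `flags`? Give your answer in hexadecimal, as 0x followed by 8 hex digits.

0x5C1ED0A2

`flags` follows `count` (1 byte), so it starts at byte offset 1 and occupies 4 bytes.
Bytes at offsets 1..4: A2 D0 1E 5C.
Little-endian stores the least-significant byte at the lowest address.
Reassemble most-significant byte first: 5C 1E D0 A2 → 0x5C1ED0A2.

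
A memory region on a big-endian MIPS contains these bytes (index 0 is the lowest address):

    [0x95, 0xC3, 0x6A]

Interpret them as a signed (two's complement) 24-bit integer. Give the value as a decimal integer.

In big-endian order the high byte comes first in memory.
The bytes are already most-significant first: 0x95C36A.
Top bit is set, so as a signed 24-bit value this is 0x95C36A − 2^24 = -6962326.

-6962326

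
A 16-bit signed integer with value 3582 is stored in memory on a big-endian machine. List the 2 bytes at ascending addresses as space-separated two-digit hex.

0D FE

3582 in hexadecimal, padded to 16 bits, is 0x0DFE.
Split into bytes (most-significant first): 0D FE.
In big-endian order the high byte comes first in memory.
So the memory order matches the most-significant-first order: 0D FE.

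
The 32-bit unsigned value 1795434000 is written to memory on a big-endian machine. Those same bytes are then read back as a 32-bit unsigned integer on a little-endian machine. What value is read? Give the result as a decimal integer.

1795434000 in 32-bit hexadecimal is 0x6B042610.
Stored big-endian, the bytes at ascending addresses are 6B 04 26 10.
Read back as little-endian, the first byte is least significant, giving 0x1026046B.
0x1026046B = 270926955.

270926955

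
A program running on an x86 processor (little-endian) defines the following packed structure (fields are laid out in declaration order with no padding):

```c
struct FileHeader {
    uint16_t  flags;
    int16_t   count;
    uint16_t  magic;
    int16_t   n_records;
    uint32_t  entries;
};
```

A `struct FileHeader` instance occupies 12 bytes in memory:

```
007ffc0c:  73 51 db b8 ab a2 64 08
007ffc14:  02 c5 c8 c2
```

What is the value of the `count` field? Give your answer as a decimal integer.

`count` follows `flags` (2 bytes), so it starts at byte offset 2 and occupies 2 bytes.
Bytes at offsets 2..3: DB B8.
Little-endian stores the least-significant byte at the lowest address.
Reassemble most-significant byte first: B8 DB → 0xB8DB.
Top bit is set, so as a signed 16-bit value this is 0xB8DB − 2^16 = -18213.

-18213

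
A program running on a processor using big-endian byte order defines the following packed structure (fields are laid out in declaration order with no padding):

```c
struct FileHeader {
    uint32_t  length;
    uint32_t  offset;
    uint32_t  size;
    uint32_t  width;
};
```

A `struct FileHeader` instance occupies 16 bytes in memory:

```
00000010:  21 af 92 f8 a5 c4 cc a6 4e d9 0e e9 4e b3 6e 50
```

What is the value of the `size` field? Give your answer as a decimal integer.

1322847977

`size` follows `length` (4 B), `offset` (4 B), so it starts at offset 4 + 4 = 8 and occupies 4 bytes.
Bytes at offsets 8..11: 4E D9 0E E9.
Big-endian: lowest address holds the most-significant byte.
The bytes are already most-significant first: 0x4ED90EE9.
0x4ED90EE9 = 1322847977.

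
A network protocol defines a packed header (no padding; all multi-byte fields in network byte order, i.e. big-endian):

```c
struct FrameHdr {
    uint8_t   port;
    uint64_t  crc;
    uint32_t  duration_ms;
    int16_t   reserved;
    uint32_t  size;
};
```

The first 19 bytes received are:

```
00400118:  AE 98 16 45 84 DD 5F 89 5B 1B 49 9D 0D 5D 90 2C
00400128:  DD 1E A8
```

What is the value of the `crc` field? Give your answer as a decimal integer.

`crc` follows `port` (1 byte), so it starts at byte offset 1 and occupies 8 bytes.
Bytes at offsets 1..8: 98 16 45 84 DD 5F 89 5B.
Big-endian: lowest address holds the most-significant byte.
The bytes are already most-significant first: 0x98164584DD5F895B.
0x98164584DD5F895B = 10959023180204706139.

10959023180204706139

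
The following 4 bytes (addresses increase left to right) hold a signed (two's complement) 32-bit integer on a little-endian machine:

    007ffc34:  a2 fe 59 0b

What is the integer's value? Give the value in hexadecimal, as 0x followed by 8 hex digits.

0x0B59FEA2

Little-endian stores the least-significant byte at the lowest address.
Reassemble most-significant byte first: 0B 59 FE A2 → 0x0B59FEA2.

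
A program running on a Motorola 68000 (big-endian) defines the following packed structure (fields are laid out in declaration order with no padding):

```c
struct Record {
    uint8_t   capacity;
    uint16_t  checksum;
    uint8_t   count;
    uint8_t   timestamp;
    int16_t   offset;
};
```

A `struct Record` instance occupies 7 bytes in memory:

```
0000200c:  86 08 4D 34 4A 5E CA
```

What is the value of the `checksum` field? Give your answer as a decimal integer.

2125

`checksum` follows `capacity` (1 byte), so it starts at byte offset 1 and occupies 2 bytes.
Bytes at offsets 1..2: 08 4D.
Big-endian: lowest address holds the most-significant byte.
The bytes are already most-significant first: 0x084D.
0x084D = 2125.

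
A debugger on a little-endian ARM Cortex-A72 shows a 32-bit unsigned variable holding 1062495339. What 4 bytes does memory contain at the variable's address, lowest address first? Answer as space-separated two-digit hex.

6B 64 54 3F

1062495339 in hexadecimal, padded to 32 bits, is 0x3F54646B.
Split into bytes (most-significant first): 3F 54 64 6B.
Little-endian: lowest address holds the least-significant byte.
So at ascending addresses the bytes are 6B 64 54 3F.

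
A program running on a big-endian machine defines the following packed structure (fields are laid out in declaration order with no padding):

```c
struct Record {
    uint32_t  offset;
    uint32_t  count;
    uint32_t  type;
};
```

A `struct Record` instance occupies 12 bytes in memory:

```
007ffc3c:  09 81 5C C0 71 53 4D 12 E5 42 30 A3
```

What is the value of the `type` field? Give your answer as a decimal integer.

3846320291

`type` follows `offset` (4 B), `count` (4 B), so it starts at offset 4 + 4 = 8 and occupies 4 bytes.
Bytes at offsets 8..11: E5 42 30 A3.
Big-endian stores the most-significant byte at the lowest address.
The bytes are already most-significant first: 0xE54230A3.
0xE54230A3 = 3846320291.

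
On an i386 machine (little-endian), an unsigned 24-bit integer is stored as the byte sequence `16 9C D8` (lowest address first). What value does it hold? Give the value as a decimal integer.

14195734

In little-endian order the low byte comes first in memory.
Reassemble most-significant byte first: D8 9C 16 → 0xD89C16.
0xD89C16 = 14195734.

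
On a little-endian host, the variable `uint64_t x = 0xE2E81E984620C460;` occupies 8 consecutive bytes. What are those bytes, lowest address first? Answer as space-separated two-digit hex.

60 C4 20 46 98 1E E8 E2

Split into bytes (most-significant first): E2 E8 1E 98 46 20 C4 60.
Little-endian: lowest address holds the least-significant byte.
So at ascending addresses the bytes are 60 C4 20 46 98 1E E8 E2.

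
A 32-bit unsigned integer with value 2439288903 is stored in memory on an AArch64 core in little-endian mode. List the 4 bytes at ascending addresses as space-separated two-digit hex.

47 98 64 91

2439288903 in hexadecimal, padded to 32 bits, is 0x91649847.
Split into bytes (most-significant first): 91 64 98 47.
In little-endian order the low byte comes first in memory.
So at ascending addresses the bytes are 47 98 64 91.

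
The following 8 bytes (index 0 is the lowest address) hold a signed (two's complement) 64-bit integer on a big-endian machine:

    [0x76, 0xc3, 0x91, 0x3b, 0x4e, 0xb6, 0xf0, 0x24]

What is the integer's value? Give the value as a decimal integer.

Big-endian: lowest address holds the most-significant byte.
The bytes are already most-significant first: 0x76C3913B4EB6F024.
0x76C3913B4EB6F024 = 8557843400843784228.

8557843400843784228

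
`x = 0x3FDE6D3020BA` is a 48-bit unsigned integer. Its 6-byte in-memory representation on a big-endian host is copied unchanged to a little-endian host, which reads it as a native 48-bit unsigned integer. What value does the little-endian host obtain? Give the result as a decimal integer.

Stored big-endian, the bytes at ascending addresses are 3F DE 6D 30 20 BA.
Read back as little-endian, the first byte is least significant, giving 0xBA20306DDE3F.
0xBA20306DDE3F = 204647414226495.

204647414226495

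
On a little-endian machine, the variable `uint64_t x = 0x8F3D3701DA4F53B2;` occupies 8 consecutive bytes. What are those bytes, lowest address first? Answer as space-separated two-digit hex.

Split into bytes (most-significant first): 8F 3D 37 01 DA 4F 53 B2.
In little-endian order the low byte comes first in memory.
So at ascending addresses the bytes are B2 53 4F DA 01 37 3D 8F.

B2 53 4F DA 01 37 3D 8F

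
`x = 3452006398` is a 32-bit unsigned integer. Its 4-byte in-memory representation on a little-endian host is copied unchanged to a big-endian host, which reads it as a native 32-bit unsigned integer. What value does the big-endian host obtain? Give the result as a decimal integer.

4268736973

3452006398 in 32-bit hexadecimal is 0xCDC16FFE.
Stored little-endian, the bytes at ascending addresses are FE 6F C1 CD.
Read back as big-endian, the last byte is least significant, giving 0xFE6FC1CD.
0xFE6FC1CD = 4268736973.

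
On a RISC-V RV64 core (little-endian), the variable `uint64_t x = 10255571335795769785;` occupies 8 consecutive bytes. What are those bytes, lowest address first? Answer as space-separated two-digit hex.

10255571335795769785 in hexadecimal, padded to 64 bits, is 0x8E531BCB26C901B9.
Split into bytes (most-significant first): 8E 53 1B CB 26 C9 01 B9.
Little-endian stores the least-significant byte at the lowest address.
So at ascending addresses the bytes are B9 01 C9 26 CB 1B 53 8E.

B9 01 C9 26 CB 1B 53 8E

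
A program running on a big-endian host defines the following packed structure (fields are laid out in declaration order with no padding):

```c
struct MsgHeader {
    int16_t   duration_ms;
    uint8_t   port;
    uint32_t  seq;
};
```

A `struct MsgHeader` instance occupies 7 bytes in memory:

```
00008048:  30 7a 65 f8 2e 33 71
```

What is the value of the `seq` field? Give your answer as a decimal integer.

4163777393

`seq` follows `duration_ms` (2 B), `port` (1 B), so it starts at offset 2 + 1 = 3 and occupies 4 bytes.
Bytes at offsets 3..6: F8 2E 33 71.
In big-endian order the high byte comes first in memory.
The bytes are already most-significant first: 0xF82E3371.
0xF82E3371 = 4163777393.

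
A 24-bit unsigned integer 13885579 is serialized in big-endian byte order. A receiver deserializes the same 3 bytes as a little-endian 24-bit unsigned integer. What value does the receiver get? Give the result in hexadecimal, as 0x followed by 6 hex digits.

13885579 in 24-bit hexadecimal is 0xD3E08B.
Stored big-endian, the bytes at ascending addresses are D3 E0 8B.
Read back as little-endian, the first byte is least significant, giving 0x8BE0D3.

0x8BE0D3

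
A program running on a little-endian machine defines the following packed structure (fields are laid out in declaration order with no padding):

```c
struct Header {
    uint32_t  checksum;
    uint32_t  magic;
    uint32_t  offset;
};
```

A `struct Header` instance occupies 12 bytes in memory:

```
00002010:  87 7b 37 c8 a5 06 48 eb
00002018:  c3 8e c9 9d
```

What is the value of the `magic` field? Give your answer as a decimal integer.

`magic` follows `checksum` (4 bytes), so it starts at byte offset 4 and occupies 4 bytes.
Bytes at offsets 4..7: A5 06 48 EB.
In little-endian order the low byte comes first in memory.
Reassemble most-significant byte first: EB 48 06 A5 → 0xEB4806A5.
0xEB4806A5 = 3947366053.

3947366053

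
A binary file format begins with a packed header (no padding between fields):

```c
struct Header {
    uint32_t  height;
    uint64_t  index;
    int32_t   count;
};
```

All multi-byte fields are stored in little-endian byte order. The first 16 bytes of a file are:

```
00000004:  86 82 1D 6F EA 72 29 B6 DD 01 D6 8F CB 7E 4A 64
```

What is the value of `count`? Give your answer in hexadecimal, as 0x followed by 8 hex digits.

0x644A7ECB

`count` follows `height` (4 B), `index` (8 B), so it starts at offset 4 + 8 = 12 and occupies 4 bytes.
Bytes at offsets 12..15: CB 7E 4A 64.
In little-endian order the low byte comes first in memory.
Reassemble most-significant byte first: 64 4A 7E CB → 0x644A7ECB.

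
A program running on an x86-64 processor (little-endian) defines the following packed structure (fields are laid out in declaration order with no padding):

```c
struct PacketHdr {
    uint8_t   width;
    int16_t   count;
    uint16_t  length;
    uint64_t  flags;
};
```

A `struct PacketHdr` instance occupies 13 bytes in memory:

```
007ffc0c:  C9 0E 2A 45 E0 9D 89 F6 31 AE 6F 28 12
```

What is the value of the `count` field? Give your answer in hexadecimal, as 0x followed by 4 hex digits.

`count` follows `width` (1 byte), so it starts at byte offset 1 and occupies 2 bytes.
Bytes at offsets 1..2: 0E 2A.
Little-endian stores the least-significant byte at the lowest address.
Reassemble most-significant byte first: 2A 0E → 0x2A0E.

0x2A0E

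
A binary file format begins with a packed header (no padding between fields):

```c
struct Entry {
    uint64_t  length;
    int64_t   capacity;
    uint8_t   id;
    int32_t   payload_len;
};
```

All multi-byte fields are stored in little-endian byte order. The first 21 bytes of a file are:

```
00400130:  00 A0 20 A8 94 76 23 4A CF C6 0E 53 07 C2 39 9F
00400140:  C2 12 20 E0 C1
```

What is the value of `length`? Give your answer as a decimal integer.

5342243963839488000

`length` is the first field, at byte offset 0, occupying 8 bytes.
Bytes at offsets 0..7: 00 A0 20 A8 94 76 23 4A.
Little-endian stores the least-significant byte at the lowest address.
Reassemble most-significant byte first: 4A 23 76 94 A8 20 A0 00 → 0x4A237694A820A000.
0x4A237694A820A000 = 5342243963839488000.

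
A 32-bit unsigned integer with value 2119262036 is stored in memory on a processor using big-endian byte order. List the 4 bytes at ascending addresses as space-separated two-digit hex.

2119262036 in hexadecimal, padded to 32 bits, is 0x7E515F54.
Split into bytes (most-significant first): 7E 51 5F 54.
Big-endian stores the most-significant byte at the lowest address.
So the memory order matches the most-significant-first order: 7E 51 5F 54.

7E 51 5F 54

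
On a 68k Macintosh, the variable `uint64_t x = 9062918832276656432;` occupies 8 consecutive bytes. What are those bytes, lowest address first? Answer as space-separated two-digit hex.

9062918832276656432 in hexadecimal, padded to 64 bits, is 0x7DC5F4A91A0C5130.
Split into bytes (most-significant first): 7D C5 F4 A9 1A 0C 51 30.
Big-endian stores the most-significant byte at the lowest address.
So the memory order matches the most-significant-first order: 7D C5 F4 A9 1A 0C 51 30.

7D C5 F4 A9 1A 0C 51 30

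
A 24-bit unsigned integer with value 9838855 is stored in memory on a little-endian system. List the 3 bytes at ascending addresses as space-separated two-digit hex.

9838855 in hexadecimal, padded to 24 bits, is 0x962107.
Split into bytes (most-significant first): 96 21 07.
In little-endian order the low byte comes first in memory.
So at ascending addresses the bytes are 07 21 96.

07 21 96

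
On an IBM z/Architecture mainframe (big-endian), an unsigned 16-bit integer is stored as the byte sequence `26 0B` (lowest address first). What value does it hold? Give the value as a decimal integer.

In big-endian order the high byte comes first in memory.
The bytes are already most-significant first: 0x260B.
0x260B = 9739.

9739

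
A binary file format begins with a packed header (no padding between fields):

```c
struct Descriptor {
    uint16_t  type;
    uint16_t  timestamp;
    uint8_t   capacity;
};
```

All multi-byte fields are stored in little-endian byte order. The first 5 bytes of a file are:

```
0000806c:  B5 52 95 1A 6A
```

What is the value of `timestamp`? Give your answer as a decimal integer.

`timestamp` follows `type` (2 bytes), so it starts at byte offset 2 and occupies 2 bytes.
Bytes at offsets 2..3: 95 1A.
In little-endian order the low byte comes first in memory.
Reassemble most-significant byte first: 1A 95 → 0x1A95.
0x1A95 = 6805.

6805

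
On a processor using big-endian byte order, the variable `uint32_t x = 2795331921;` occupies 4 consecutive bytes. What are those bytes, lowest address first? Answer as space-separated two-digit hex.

A6 9D 61 51

2795331921 in hexadecimal, padded to 32 bits, is 0xA69D6151.
Split into bytes (most-significant first): A6 9D 61 51.
In big-endian order the high byte comes first in memory.
So the memory order matches the most-significant-first order: A6 9D 61 51.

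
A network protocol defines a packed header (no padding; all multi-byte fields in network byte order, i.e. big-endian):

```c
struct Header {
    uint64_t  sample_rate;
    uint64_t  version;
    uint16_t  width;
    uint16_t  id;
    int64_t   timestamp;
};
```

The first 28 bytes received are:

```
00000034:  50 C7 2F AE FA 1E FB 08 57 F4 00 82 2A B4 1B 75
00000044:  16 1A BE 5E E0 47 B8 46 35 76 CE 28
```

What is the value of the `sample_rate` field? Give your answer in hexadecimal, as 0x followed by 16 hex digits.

0x50C72FAEFA1EFB08

`sample_rate` is the first field, at byte offset 0, occupying 8 bytes.
Bytes at offsets 0..7: 50 C7 2F AE FA 1E FB 08.
In big-endian order the high byte comes first in memory.
The bytes are already most-significant first: 0x50C72FAEFA1EFB08.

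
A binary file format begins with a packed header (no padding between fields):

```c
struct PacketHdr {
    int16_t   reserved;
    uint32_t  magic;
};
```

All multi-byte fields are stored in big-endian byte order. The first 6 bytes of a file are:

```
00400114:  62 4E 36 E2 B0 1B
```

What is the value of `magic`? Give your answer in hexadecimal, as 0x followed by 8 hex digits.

0x36E2B01B

`magic` follows `reserved` (2 bytes), so it starts at byte offset 2 and occupies 4 bytes.
Bytes at offsets 2..5: 36 E2 B0 1B.
Big-endian: lowest address holds the most-significant byte.
The bytes are already most-significant first: 0x36E2B01B.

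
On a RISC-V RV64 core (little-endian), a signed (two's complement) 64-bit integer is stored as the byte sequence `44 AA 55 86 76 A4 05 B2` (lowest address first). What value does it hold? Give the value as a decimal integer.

-5618904131107968444

In little-endian order the low byte comes first in memory.
Reassemble most-significant byte first: B2 05 A4 76 86 55 AA 44 → 0xB205A4768655AA44.
Top bit is set, so as a signed 64-bit value this is 0xB205A4768655AA44 − 2^64 = -5618904131107968444.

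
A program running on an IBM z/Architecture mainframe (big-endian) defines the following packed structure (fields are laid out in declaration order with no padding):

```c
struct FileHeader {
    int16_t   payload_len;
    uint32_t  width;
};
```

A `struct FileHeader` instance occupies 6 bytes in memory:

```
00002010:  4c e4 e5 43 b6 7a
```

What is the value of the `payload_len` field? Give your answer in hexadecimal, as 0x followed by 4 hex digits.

`payload_len` is the first field, at byte offset 0, occupying 2 bytes.
Bytes at offsets 0..1: 4C E4.
In big-endian order the high byte comes first in memory.
The bytes are already most-significant first: 0x4CE4.

0x4CE4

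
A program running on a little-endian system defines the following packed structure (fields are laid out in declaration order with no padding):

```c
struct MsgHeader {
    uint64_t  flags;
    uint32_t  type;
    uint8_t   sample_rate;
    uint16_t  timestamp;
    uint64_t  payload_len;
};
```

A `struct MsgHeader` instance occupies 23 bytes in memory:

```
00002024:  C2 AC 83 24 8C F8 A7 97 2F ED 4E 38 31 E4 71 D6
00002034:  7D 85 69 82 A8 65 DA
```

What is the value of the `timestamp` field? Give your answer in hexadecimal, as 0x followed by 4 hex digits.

0x71E4

`timestamp` follows `flags` (8 B), `type` (4 B), `sample_rate` (1 B), so it starts at offset 8 + 4 + 1 = 13 and occupies 2 bytes.
Bytes at offsets 13..14: E4 71.
Little-endian: lowest address holds the least-significant byte.
Reassemble most-significant byte first: 71 E4 → 0x71E4.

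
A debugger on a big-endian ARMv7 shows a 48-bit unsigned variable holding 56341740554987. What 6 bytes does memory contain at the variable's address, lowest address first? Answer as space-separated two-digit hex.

56341740554987 in hexadecimal, padded to 48 bits, is 0x333E156E8AEB.
Split into bytes (most-significant first): 33 3E 15 6E 8A EB.
In big-endian order the high byte comes first in memory.
So the memory order matches the most-significant-first order: 33 3E 15 6E 8A EB.

33 3E 15 6E 8A EB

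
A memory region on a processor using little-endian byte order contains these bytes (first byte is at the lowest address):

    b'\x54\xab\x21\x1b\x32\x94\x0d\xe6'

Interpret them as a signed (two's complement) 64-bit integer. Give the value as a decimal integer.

Little-endian stores the least-significant byte at the lowest address.
Reassemble most-significant byte first: E6 0D 94 32 1B 21 AB 54 → 0xE60D94321B21AB54.
Top bit is set, so as a signed 64-bit value this is 0xE60D94321B21AB54 − 2^64 = -1869675327364420780.

-1869675327364420780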